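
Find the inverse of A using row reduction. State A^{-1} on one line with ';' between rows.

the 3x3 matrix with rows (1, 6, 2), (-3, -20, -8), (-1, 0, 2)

Gauss-Jordan on [A | I]:
R2 <- R2 - (-3)*R1:  [  0  -2  -2  |   3   1   0 ]
R3 <- R3 - (-1)*R1:  [ 0  6  4  |  1  0  1 ]
R2 <- (1/-2)*R2:  [    0     1     1  |  -3/2  -1/2     0 ]
R1 <- R1 - (6)*R2:  [  1   0  -4  |  10   3   0 ]
R3 <- R3 - (6)*R2:  [  0   0  -2  |  10   3   1 ]
R3 <- (1/-2)*R3:  [    0     0     1  |    -5  -3/2  -1/2 ]
R1 <- R1 - (-4)*R3:  [   1    0    0  |  -10   -3   -2 ]
R2 <- R2 - (1)*R3:  [   0    1    0  |  7/2    1  1/2 ]
Right block of [I | A^{-1}] is the inverse:
[ -10    -3    -2 ]
[ 7/2     1   1/2 ]
[  -5  -3/2  -1/2 ]

inverse = [-10 -3 -2; 7/2 1 1/2; -5 -3/2 -1/2]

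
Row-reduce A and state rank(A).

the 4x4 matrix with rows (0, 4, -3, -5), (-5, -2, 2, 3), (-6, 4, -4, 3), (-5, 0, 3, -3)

rank(A) = 4

Row reduction:
R1 <-> R2   (pivot in column 1 was zero)
[ -5  -2   2   3 ]
[  0   4  -3  -5 ]
[ -6   4  -4   3 ]
[ -5   0   3  -3 ]
R3 <- R3 - (6/5)*R1:  [     0   32/5  -32/5   -3/5 ]
R4 <- R4 - (1)*R1:  [  0   2   1  -6 ]
R3 <- R3 - (8/5)*R2:  [    0     0  -8/5  37/5 ]
R4 <- R4 - (1/2)*R2:  [    0     0   5/2  -7/2 ]
R4 <- R4 - (-25/16)*R3:  [      0       0       0  129/16 ]
Row echelon form:
[ -5  -2     2       3 ]
[  0   4    -3      -5 ]
[  0   0  -8/5    37/5 ]
[  0   0     0  129/16 ]
Nonzero rows / pivot columns: 4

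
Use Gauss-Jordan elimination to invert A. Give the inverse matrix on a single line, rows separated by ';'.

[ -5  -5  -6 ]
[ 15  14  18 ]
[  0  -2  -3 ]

inverse = [2/5 1/5 2/5; -3 -1 0; 2 2/3 -1/3]

Gauss-Jordan on [A | I]:
R1 <- (1/-5)*R1:  [    1     1   6/5  |  -1/5     0     0 ]
R2 <- R2 - (15)*R1:  [  0  -1   0  |   3   1   0 ]
R2 <- (1/-1)*R2:  [  0   1   0  |  -3  -1   0 ]
R1 <- R1 - (1)*R2:  [    1     0   6/5  |  14/5     1     0 ]
R3 <- R3 - (-2)*R2:  [  0   0  -3  |  -6  -2   1 ]
R3 <- (1/-3)*R3:  [    0     0     1  |     2   2/3  -1/3 ]
R1 <- R1 - (6/5)*R3:  [   1    0    0  |  2/5  1/5  2/5 ]
Right block of [I | A^{-1}] is the inverse:
[ 2/5  1/5   2/5 ]
[  -3   -1     0 ]
[   2  2/3  -1/3 ]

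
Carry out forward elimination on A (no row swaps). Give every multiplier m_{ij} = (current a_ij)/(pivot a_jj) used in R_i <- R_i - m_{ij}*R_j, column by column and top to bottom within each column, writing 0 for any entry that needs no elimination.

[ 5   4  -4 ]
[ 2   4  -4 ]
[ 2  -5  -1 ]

Forward elimination:
R2 <- R2 - (2/5)*R1:  [     0   12/5  -12/5 ]
R3 <- R3 - (2/5)*R1:  [     0  -33/5    3/5 ]
R3 <- R3 - (-11/4)*R2:  [  0   0  -6 ]
Multipliers (in order of application): m_{21} = 2/5, m_{31} = 2/5, m_{32} = -11/4

multipliers: 2/5, 2/5, -11/4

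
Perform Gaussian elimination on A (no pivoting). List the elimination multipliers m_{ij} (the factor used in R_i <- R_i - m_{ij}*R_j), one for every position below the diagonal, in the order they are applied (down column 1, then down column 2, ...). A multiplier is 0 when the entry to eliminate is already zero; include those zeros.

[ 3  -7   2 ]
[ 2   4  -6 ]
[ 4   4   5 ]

multipliers: 2/3, 4/3, 20/13

Forward elimination:
R2 <- R2 - (2/3)*R1:  [     0   26/3  -22/3 ]
R3 <- R3 - (4/3)*R1:  [    0  40/3   7/3 ]
R3 <- R3 - (20/13)*R2:  [      0       0  177/13 ]
Multipliers (in order of application): m_{21} = 2/3, m_{31} = 4/3, m_{32} = 20/13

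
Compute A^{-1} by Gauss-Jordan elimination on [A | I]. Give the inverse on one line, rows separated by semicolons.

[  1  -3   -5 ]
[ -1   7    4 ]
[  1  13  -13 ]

inverse = [143/16 13/2 -23/16; 9/16 1/2 -1/16; 5/4 1 -1/4]

Gauss-Jordan on [A | I]:
R2 <- R2 - (-1)*R1:  [  0   4  -1  |   1   1   0 ]
R3 <- R3 - (1)*R1:  [  0  16  -8  |  -1   0   1 ]
R2 <- (1/4)*R2:  [    0     1  -1/4  |   1/4   1/4     0 ]
R1 <- R1 - (-3)*R2:  [     1      0  -23/4  |    7/4    3/4      0 ]
R3 <- R3 - (16)*R2:  [  0   0  -4  |  -5  -4   1 ]
R3 <- (1/-4)*R3:  [    0     0     1  |   5/4     1  -1/4 ]
R1 <- R1 - (-23/4)*R3:  [      1       0       0  |  143/16    13/2  -23/16 ]
R2 <- R2 - (-1/4)*R3:  [     0      1      0  |   9/16    1/2  -1/16 ]
Right block of [I | A^{-1}] is the inverse:
[ 143/16  13/2  -23/16 ]
[   9/16   1/2   -1/16 ]
[    5/4     1    -1/4 ]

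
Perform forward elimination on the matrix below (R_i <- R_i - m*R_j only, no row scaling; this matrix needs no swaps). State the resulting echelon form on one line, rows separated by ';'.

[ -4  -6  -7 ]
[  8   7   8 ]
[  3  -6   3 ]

Forward elimination:
R2 <- R2 - (-2)*R1:  [  0  -5  -6 ]
R3 <- R3 - (-3/4)*R1:  [     0  -21/2   -9/4 ]
R3 <- R3 - (21/10)*R2:  [      0       0  207/20 ]
Row echelon form:
[ -4  -6      -7 ]
[  0  -5      -6 ]
[  0   0  207/20 ]

REF = [-4 -6 -7; 0 -5 -6; 0 0 207/20]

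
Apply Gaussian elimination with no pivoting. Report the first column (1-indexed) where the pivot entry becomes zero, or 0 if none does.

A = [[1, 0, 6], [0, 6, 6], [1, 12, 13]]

Naive forward elimination:
R3 <- R3 - (1)*R1:  [  0  12   7 ]
R3 <- R3 - (2)*R2:  [  0   0  -5 ]
All pivots nonzero; naive elimination completes without hitting a zero pivot.

first zero-pivot column = 0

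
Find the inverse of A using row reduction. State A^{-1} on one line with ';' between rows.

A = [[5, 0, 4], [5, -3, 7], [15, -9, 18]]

inverse = [1/5 -4/5 4/15; 1/3 2/3 -1/3; 0 1 -1/3]

Gauss-Jordan on [A | I]:
R1 <- (1/5)*R1:  [   1    0  4/5  |  1/5    0    0 ]
R2 <- R2 - (5)*R1:  [  0  -3   3  |  -1   1   0 ]
R3 <- R3 - (15)*R1:  [  0  -9   6  |  -3   0   1 ]
R2 <- (1/-3)*R2:  [    0     1    -1  |   1/3  -1/3     0 ]
R3 <- R3 - (-9)*R2:  [  0   0  -3  |   0  -3   1 ]
R3 <- (1/-3)*R3:  [    0     0     1  |     0     1  -1/3 ]
R1 <- R1 - (4/5)*R3:  [    1     0     0  |   1/5  -4/5  4/15 ]
R2 <- R2 - (-1)*R3:  [    0     1     0  |   1/3   2/3  -1/3 ]
Right block of [I | A^{-1}] is the inverse:
[ 1/5  -4/5  4/15 ]
[ 1/3   2/3  -1/3 ]
[   0     1  -1/3 ]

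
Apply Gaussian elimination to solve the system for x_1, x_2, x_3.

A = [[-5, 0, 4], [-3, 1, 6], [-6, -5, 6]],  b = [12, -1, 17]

Forward elimination on [A|b]:
R2 <- R2 - (3/5)*R1:  [     0      1   18/5  -41/5 ]
R3 <- R3 - (6/5)*R1:  [    0    -5   6/5  13/5 ]
R3 <- R3 - (-5)*R2:  [      0       0    96/5  -192/5 ]
Row echelon form:
[ -5  0     4  |      12 ]
[  0  1  18/5  |   -41/5 ]
[  0  0  96/5  |  -192/5 ]
Back-substitution:
x_3 = (-192/5) / (96/5) = -2
x_2 = (-41/5 - (18/5)*(-2)) / 1 = -1
x_1 = (12 - (4)*(-2)) / -5 = -4

(-4, -1, -2)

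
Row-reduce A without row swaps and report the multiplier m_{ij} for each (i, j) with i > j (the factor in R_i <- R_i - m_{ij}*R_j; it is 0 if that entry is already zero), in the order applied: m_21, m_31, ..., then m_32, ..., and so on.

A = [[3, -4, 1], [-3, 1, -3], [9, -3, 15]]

multipliers: -1, 3, -3

Forward elimination:
R2 <- R2 - (-1)*R1:  [  0  -3  -2 ]
R3 <- R3 - (3)*R1:  [  0   9  12 ]
R3 <- R3 - (-3)*R2:  [ 0  0  6 ]
Multipliers (in order of application): m_{21} = -1, m_{31} = 3, m_{32} = -3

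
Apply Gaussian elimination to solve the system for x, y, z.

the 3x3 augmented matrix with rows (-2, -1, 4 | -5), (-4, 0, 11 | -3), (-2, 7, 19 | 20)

Forward elimination on [A|b]:
R2 <- R2 - (2)*R1:  [ 0  2  3  7 ]
R3 <- R3 - (1)*R1:  [  0   8  15  25 ]
R3 <- R3 - (4)*R2:  [  0   0   3  -3 ]
Row echelon form:
[ -2  -1  4  |  -5 ]
[  0   2  3  |   7 ]
[  0   0  3  |  -3 ]
Back-substitution:
z = (-3) / 3 = -1
y = (7 - (3)*(-1)) / 2 = 5
x = (-5 - (-1)*(5) - (4)*(-1)) / -2 = -2

(-2, 5, -1)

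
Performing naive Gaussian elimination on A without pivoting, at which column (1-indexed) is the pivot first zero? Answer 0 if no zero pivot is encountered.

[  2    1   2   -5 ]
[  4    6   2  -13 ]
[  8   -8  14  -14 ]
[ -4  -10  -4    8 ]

first zero-pivot column = 3

Naive forward elimination:
R2 <- R2 - (2)*R1:  [  0   4  -2  -3 ]
R3 <- R3 - (4)*R1:  [   0  -12    6    6 ]
R4 <- R4 - (-2)*R1:  [  0  -8   0  -2 ]
R3 <- R3 - (-3)*R2:  [  0   0   0  -3 ]
R4 <- R4 - (-2)*R2:  [  0   0  -4  -8 ]
Matrix at this point:
[ 2  1   2  -5 ]
[ 0  4  -2  -3 ]
[ 0  0   0  -3 ]
[ 0  0  -4  -8 ]
Pivot entry (3,3) is zero but row 4 has -4 in column 3 -> naive elimination stops; a row interchange (e.g. R3 <-> R4) would be required here.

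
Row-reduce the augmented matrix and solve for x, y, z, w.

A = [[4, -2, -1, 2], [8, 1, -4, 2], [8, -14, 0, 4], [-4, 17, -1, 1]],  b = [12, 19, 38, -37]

(4, -1, 2, -2)

Forward elimination on [A|b]:
R2 <- R2 - (2)*R1:  [  0   5  -2  -2  -5 ]
R3 <- R3 - (2)*R1:  [   0  -10    2    0   14 ]
R4 <- R4 - (-1)*R1:  [   0   15   -2    3  -25 ]
R3 <- R3 - (-2)*R2:  [  0   0  -2  -4   4 ]
R4 <- R4 - (3)*R2:  [   0    0    4    9  -10 ]
R4 <- R4 - (-2)*R3:  [  0   0   0   1  -2 ]
Row echelon form:
[ 4  -2  -1   2  |  12 ]
[ 0   5  -2  -2  |  -5 ]
[ 0   0  -2  -4  |   4 ]
[ 0   0   0   1  |  -2 ]
Back-substitution:
w = (-2) / 1 = -2
z = (4 - (-4)*(-2)) / -2 = 2
y = (-5 - (-2)*(2) - (-2)*(-2)) / 5 = -1
x = (12 - (-2)*(-1) - (-1)*(2) - (2)*(-2)) / 4 = 4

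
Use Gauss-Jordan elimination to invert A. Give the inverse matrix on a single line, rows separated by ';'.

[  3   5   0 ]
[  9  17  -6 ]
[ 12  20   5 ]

Gauss-Jordan on [A | I]:
R1 <- (1/3)*R1:  [   1  5/3    0  |  1/3    0    0 ]
R2 <- R2 - (9)*R1:  [  0   2  -6  |  -3   1   0 ]
R3 <- R3 - (12)*R1:  [  0   0   5  |  -4   0   1 ]
R2 <- (1/2)*R2:  [    0     1    -3  |  -3/2   1/2     0 ]
R1 <- R1 - (5/3)*R2:  [    1     0     5  |  17/6  -5/6     0 ]
R3 <- (1/5)*R3:  [    0     0     1  |  -4/5     0   1/5 ]
R1 <- R1 - (5)*R3:  [    1     0     0  |  41/6  -5/6    -1 ]
R2 <- R2 - (-3)*R3:  [      0       1       0  |  -39/10     1/2     3/5 ]
Right block of [I | A^{-1}] is the inverse:
[   41/6  -5/6   -1 ]
[ -39/10   1/2  3/5 ]
[   -4/5     0  1/5 ]

inverse = [41/6 -5/6 -1; -39/10 1/2 3/5; -4/5 0 1/5]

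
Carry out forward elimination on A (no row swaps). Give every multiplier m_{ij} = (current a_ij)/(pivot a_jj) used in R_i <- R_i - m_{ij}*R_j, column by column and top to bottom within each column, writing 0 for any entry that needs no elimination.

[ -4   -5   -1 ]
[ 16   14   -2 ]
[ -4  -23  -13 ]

Forward elimination:
R2 <- R2 - (-4)*R1:  [  0  -6  -6 ]
R3 <- R3 - (1)*R1:  [   0  -18  -12 ]
R3 <- R3 - (3)*R2:  [ 0  0  6 ]
Multipliers (in order of application): m_{21} = -4, m_{31} = 1, m_{32} = 3

multipliers: -4, 1, 3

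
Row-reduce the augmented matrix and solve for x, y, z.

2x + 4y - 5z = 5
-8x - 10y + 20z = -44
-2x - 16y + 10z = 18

Forward elimination on [A|b]:
R2 <- R2 - (-4)*R1:  [   0    6    0  -24 ]
R3 <- R3 - (-1)*R1:  [   0  -12    5   23 ]
R3 <- R3 - (-2)*R2:  [   0    0    5  -25 ]
Row echelon form:
[ 2  4  -5  |    5 ]
[ 0  6   0  |  -24 ]
[ 0  0   5  |  -25 ]
Back-substitution:
z = (-25) / 5 = -5
y = (-24) / 6 = -4
x = (5 - (4)*(-4) - (-5)*(-5)) / 2 = -2

(-2, -4, -5)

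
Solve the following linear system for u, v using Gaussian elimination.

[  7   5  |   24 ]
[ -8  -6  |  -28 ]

(2, 2)

Forward elimination on [A|b]:
R2 <- R2 - (-8/7)*R1:  [    0  -2/7  -4/7 ]
Row echelon form:
[ 7     5  |    24 ]
[ 0  -2/7  |  -4/7 ]
Back-substitution:
v = (-4/7) / (-2/7) = 2
u = (24 - (5)*(2)) / 7 = 2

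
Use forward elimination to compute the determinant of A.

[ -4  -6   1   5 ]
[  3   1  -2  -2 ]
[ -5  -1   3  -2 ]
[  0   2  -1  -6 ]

det(A) = -80

Forward elimination:
R2 <- R2 - (-3/4)*R1:  [    0  -7/2  -5/4   7/4 ]
R3 <- R3 - (5/4)*R1:  [     0   13/2    7/4  -33/4 ]
R3 <- R3 - (-13/7)*R2:  [    0     0  -4/7    -5 ]
R4 <- R4 - (-4/7)*R2:  [     0      0  -12/7     -5 ]
R4 <- R4 - (3)*R3:  [  0   0   0  10 ]
Upper-triangular form:
[ -4    -6     1    5 ]
[  0  -7/2  -5/4  7/4 ]
[  0     0  -4/7   -5 ]
[  0     0     0   10 ]
det(A) = (-1)^0 * (-4) * (-7/2) * (-4/7) * (10) = -80  (0 row swaps -> sign +1)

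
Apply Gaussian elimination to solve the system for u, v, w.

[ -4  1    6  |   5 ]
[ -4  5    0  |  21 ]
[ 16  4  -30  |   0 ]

Forward elimination on [A|b]:
R2 <- R2 - (1)*R1:  [  0   4  -6  16 ]
R3 <- R3 - (-4)*R1:  [  0   8  -6  20 ]
R3 <- R3 - (2)*R2:  [   0    0    6  -12 ]
Row echelon form:
[ -4  1   6  |    5 ]
[  0  4  -6  |   16 ]
[  0  0   6  |  -12 ]
Back-substitution:
w = (-12) / 6 = -2
v = (16 - (-6)*(-2)) / 4 = 1
u = (5 - (1)*(1) - (6)*(-2)) / -4 = -4

(-4, 1, -2)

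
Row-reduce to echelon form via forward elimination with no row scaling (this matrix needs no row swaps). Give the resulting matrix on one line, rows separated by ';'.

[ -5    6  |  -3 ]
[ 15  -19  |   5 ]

REF = [-5 6 -3; 0 -1 -4]

Forward elimination:
R2 <- R2 - (-3)*R1:  [  0  -1  -4 ]
Row echelon form:
[ -5   6  |  -3 ]
[  0  -1  |  -4 ]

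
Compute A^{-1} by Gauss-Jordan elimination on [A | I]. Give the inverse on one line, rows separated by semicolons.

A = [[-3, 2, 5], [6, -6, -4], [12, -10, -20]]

inverse = [-20/9 5/18 -11/18; -2 0 -1/2; -1/3 1/6 -1/6]

Gauss-Jordan on [A | I]:
R1 <- (1/-3)*R1:  [    1  -2/3  -5/3  |  -1/3     0     0 ]
R2 <- R2 - (6)*R1:  [  0  -2   6  |   2   1   0 ]
R3 <- R3 - (12)*R1:  [  0  -2   0  |   4   0   1 ]
R2 <- (1/-2)*R2:  [    0     1    -3  |    -1  -1/2     0 ]
R1 <- R1 - (-2/3)*R2:  [     1      0  -11/3  |     -1   -1/3      0 ]
R3 <- R3 - (-2)*R2:  [  0   0  -6  |   2  -1   1 ]
R3 <- (1/-6)*R3:  [    0     0     1  |  -1/3   1/6  -1/6 ]
R1 <- R1 - (-11/3)*R3:  [      1       0       0  |   -20/9    5/18  -11/18 ]
R2 <- R2 - (-3)*R3:  [    0     1     0  |    -2     0  -1/2 ]
Right block of [I | A^{-1}] is the inverse:
[ -20/9  5/18  -11/18 ]
[    -2     0    -1/2 ]
[  -1/3   1/6    -1/6 ]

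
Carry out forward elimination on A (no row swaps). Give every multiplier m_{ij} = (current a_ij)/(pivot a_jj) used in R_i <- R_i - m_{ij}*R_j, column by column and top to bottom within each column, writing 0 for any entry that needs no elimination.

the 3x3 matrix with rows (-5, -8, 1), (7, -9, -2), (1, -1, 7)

Forward elimination:
R2 <- R2 - (-7/5)*R1:  [      0  -101/5    -3/5 ]
R3 <- R3 - (-1/5)*R1:  [     0  -13/5   36/5 ]
R3 <- R3 - (13/101)*R2:  [       0        0  735/101 ]
Multipliers (in order of application): m_{21} = -7/5, m_{31} = -1/5, m_{32} = 13/101

multipliers: -7/5, -1/5, 13/101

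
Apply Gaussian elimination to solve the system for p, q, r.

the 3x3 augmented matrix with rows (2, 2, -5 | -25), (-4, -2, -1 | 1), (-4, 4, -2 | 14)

Forward elimination on [A|b]:
R2 <- R2 - (-2)*R1:  [   0    2  -11  -49 ]
R3 <- R3 - (-2)*R1:  [   0    8  -12  -36 ]
R3 <- R3 - (4)*R2:  [   0    0   32  160 ]
Row echelon form:
[ 2  2   -5  |  -25 ]
[ 0  2  -11  |  -49 ]
[ 0  0   32  |  160 ]
Back-substitution:
r = (160) / 32 = 5
q = (-49 - (-11)*(5)) / 2 = 3
p = (-25 - (2)*(3) - (-5)*(5)) / 2 = -3

(-3, 3, 5)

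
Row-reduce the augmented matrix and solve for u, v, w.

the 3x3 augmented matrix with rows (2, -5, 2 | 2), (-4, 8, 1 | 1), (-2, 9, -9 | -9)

Forward elimination on [A|b]:
R2 <- R2 - (-2)*R1:  [  0  -2   5   5 ]
R3 <- R3 - (-1)*R1:  [  0   4  -7  -7 ]
R3 <- R3 - (-2)*R2:  [ 0  0  3  3 ]
Row echelon form:
[ 2  -5  2  |  2 ]
[ 0  -2  5  |  5 ]
[ 0   0  3  |  3 ]
Back-substitution:
w = (3) / 3 = 1
v = (5 - (5)*(1)) / -2 = 0
u = (2 - (-5)*(0) - (2)*(1)) / 2 = 0

(0, 0, 1)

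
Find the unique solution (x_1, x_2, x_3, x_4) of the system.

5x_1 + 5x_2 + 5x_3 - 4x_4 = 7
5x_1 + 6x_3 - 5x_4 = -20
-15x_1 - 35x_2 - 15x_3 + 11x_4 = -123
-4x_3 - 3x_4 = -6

(-2, 5, 0, 2)

Forward elimination on [A|b]:
R2 <- R2 - (1)*R1:  [   0   -5    1   -1  -27 ]
R3 <- R3 - (-3)*R1:  [    0   -20     0    -1  -102 ]
R3 <- R3 - (4)*R2:  [  0   0  -4   3   6 ]
R4 <- R4 - (1)*R3:  [   0    0    0   -6  -12 ]
Row echelon form:
[ 5   5   5  -4  |    7 ]
[ 0  -5   1  -1  |  -27 ]
[ 0   0  -4   3  |    6 ]
[ 0   0   0  -6  |  -12 ]
Back-substitution:
x_4 = (-12) / -6 = 2
x_3 = (6 - (3)*(2)) / -4 = 0
x_2 = (-27 - (1)*(0) - (-1)*(2)) / -5 = 5
x_1 = (7 - (5)*(5) - (5)*(0) - (-4)*(2)) / 5 = -2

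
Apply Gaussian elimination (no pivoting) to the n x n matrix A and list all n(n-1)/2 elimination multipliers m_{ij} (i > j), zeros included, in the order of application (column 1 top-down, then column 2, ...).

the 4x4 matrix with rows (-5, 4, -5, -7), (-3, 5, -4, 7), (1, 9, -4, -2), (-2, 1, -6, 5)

Forward elimination:
R2 <- R2 - (3/5)*R1:  [    0  13/5    -1  56/5 ]
R3 <- R3 - (-1/5)*R1:  [     0   49/5     -5  -17/5 ]
R4 <- R4 - (2/5)*R1:  [    0  -3/5    -4  39/5 ]
R3 <- R3 - (49/13)*R2:  [       0        0   -16/13  -593/13 ]
R4 <- R4 - (-3/13)*R2:  [      0       0  -55/13  135/13 ]
R4 <- R4 - (55/16)*R3:  [       0        0        0  2675/16 ]
Multipliers (in order of application): m_{21} = 3/5, m_{31} = -1/5, m_{41} = 2/5, m_{32} = 49/13, m_{42} = -3/13, m_{43} = 55/16

multipliers: 3/5, -1/5, 2/5, 49/13, -3/13, 55/16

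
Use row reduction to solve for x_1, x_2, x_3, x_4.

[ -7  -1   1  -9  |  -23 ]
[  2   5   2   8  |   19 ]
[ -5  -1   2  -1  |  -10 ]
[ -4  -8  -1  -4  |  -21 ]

(2, 1, 1, 1)

Forward elimination on [A|b]:
R2 <- R2 - (-2/7)*R1:  [    0  33/7  16/7  38/7  87/7 ]
R3 <- R3 - (5/7)*R1:  [    0  -2/7   9/7  38/7  45/7 ]
R4 <- R4 - (4/7)*R1:  [     0  -52/7  -11/7    8/7  -55/7 ]
R3 <- R3 - (-2/33)*R2:  [      0       0   47/33  190/33   79/11 ]
R4 <- R4 - (-52/33)*R2:  [      0       0   67/33  320/33  129/11 ]
R4 <- R4 - (67/47)*R3:  [     0      0      0  70/47  70/47 ]
Row echelon form:
[ -7    -1      1      -9  |    -23 ]
[  0  33/7   16/7    38/7  |   87/7 ]
[  0     0  47/33  190/33  |  79/11 ]
[  0     0      0   70/47  |  70/47 ]
Back-substitution:
x_4 = (70/47) / (70/47) = 1
x_3 = (79/11 - (190/33)*(1)) / (47/33) = 1
x_2 = (87/7 - (16/7)*(1) - (38/7)*(1)) / (33/7) = 1
x_1 = (-23 - (-1)*(1) - (1)*(1) - (-9)*(1)) / -7 = 2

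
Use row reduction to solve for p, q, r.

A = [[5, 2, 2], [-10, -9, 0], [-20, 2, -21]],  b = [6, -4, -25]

(4, -4, -3)

Forward elimination on [A|b]:
R2 <- R2 - (-2)*R1:  [  0  -5   4   8 ]
R3 <- R3 - (-4)*R1:  [   0   10  -13   -1 ]
R3 <- R3 - (-2)*R2:  [  0   0  -5  15 ]
Row echelon form:
[ 5   2   2  |   6 ]
[ 0  -5   4  |   8 ]
[ 0   0  -5  |  15 ]
Back-substitution:
r = (15) / -5 = -3
q = (8 - (4)*(-3)) / -5 = -4
p = (6 - (2)*(-4) - (2)*(-3)) / 5 = 4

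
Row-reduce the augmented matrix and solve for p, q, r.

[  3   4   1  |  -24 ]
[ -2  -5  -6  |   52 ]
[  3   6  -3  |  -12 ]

Forward elimination on [A|b]:
R2 <- R2 - (-2/3)*R1:  [     0   -7/3  -16/3     36 ]
R3 <- R3 - (1)*R1:  [  0   2  -4  12 ]
R3 <- R3 - (-6/7)*R2:  [     0      0  -60/7  300/7 ]
Row echelon form:
[ 3     4      1  |    -24 ]
[ 0  -7/3  -16/3  |     36 ]
[ 0     0  -60/7  |  300/7 ]
Back-substitution:
r = (300/7) / (-60/7) = -5
q = (36 - (-16/3)*(-5)) / (-7/3) = -4
p = (-24 - (4)*(-4) - (1)*(-5)) / 3 = -1

(-1, -4, -5)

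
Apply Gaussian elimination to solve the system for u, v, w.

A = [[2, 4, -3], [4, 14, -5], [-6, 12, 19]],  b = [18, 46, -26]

Forward elimination on [A|b]:
R2 <- R2 - (2)*R1:  [  0   6   1  10 ]
R3 <- R3 - (-3)*R1:  [  0  24  10  28 ]
R3 <- R3 - (4)*R2:  [   0    0    6  -12 ]
Row echelon form:
[ 2  4  -3  |   18 ]
[ 0  6   1  |   10 ]
[ 0  0   6  |  -12 ]
Back-substitution:
w = (-12) / 6 = -2
v = (10 - (1)*(-2)) / 6 = 2
u = (18 - (4)*(2) - (-3)*(-2)) / 2 = 2

(2, 2, -2)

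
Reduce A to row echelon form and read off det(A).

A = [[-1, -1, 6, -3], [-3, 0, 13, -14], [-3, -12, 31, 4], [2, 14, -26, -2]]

det(A) = 36

Forward elimination:
R2 <- R2 - (3)*R1:  [  0   3  -5  -5 ]
R3 <- R3 - (3)*R1:  [  0  -9  13  13 ]
R4 <- R4 - (-2)*R1:  [   0   12  -14   -8 ]
R3 <- R3 - (-3)*R2:  [  0   0  -2  -2 ]
R4 <- R4 - (4)*R2:  [  0   0   6  12 ]
R4 <- R4 - (-3)*R3:  [ 0  0  0  6 ]
Upper-triangular form:
[ -1  -1   6  -3 ]
[  0   3  -5  -5 ]
[  0   0  -2  -2 ]
[  0   0   0   6 ]
det(A) = (-1)^0 * (-1) * (3) * (-2) * (6) = 36  (0 row swaps -> sign +1)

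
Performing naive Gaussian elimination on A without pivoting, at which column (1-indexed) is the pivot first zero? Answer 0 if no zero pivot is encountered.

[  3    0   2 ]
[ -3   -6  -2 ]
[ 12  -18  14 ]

Naive forward elimination:
R2 <- R2 - (-1)*R1:  [  0  -6   0 ]
R3 <- R3 - (4)*R1:  [   0  -18    6 ]
R3 <- R3 - (3)*R2:  [ 0  0  6 ]
All pivots nonzero; naive elimination completes without hitting a zero pivot.

first zero-pivot column = 0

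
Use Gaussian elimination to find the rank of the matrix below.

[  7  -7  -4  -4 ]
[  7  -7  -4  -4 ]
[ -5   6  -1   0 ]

Row reduction:
R2 <- R2 - (1)*R1:  [ 0  0  0  0 ]
R3 <- R3 - (-5/7)*R1:  [     0      1  -27/7  -20/7 ]
R2 <-> R3   (pivot in column 2 was zero)
[ 7  -7     -4     -4 ]
[ 0   1  -27/7  -20/7 ]
[ 0   0      0      0 ]
Row echelon form:
[ 7  -7     -4     -4 ]
[ 0   1  -27/7  -20/7 ]
[ 0   0      0      0 ]
Nonzero rows / pivot columns: 2

rank(A) = 2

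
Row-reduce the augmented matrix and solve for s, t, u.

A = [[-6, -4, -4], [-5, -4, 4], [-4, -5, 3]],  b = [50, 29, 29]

Forward elimination on [A|b]:
R2 <- R2 - (5/6)*R1:  [     0   -2/3   22/3  -38/3 ]
R3 <- R3 - (2/3)*R1:  [     0   -7/3   17/3  -13/3 ]
R3 <- R3 - (7/2)*R2:  [   0    0  -20   40 ]
Row echelon form:
[ -6    -4    -4  |     50 ]
[  0  -2/3  22/3  |  -38/3 ]
[  0     0   -20  |     40 ]
Back-substitution:
u = (40) / -20 = -2
t = (-38/3 - (22/3)*(-2)) / (-2/3) = -3
s = (50 - (-4)*(-3) - (-4)*(-2)) / -6 = -5

(-5, -3, -2)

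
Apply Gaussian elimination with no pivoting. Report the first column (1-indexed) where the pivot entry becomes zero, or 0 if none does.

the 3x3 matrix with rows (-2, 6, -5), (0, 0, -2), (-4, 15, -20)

first zero-pivot column = 2

Naive forward elimination:
R3 <- R3 - (2)*R1:  [   0    3  -10 ]
Matrix at this point:
[ -2  6   -5 ]
[  0  0   -2 ]
[  0  3  -10 ]
Pivot entry (2,2) is zero but row 3 has 3 in column 2 -> naive elimination stops; a row interchange (e.g. R2 <-> R3) would be required here.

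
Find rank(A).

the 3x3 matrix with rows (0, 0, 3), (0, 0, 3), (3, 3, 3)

Row reduction:
R1 <-> R3   (pivot in column 1 was zero)
[ 3  3  3 ]
[ 0  0  3 ]
[ 0  0  3 ]
R3 <- R3 - (1)*R2:  [ 0  0  0 ]
Row echelon form:
[ 3  3  3 ]
[ 0  0  3 ]
[ 0  0  0 ]
Nonzero rows / pivot columns: 2

rank(A) = 2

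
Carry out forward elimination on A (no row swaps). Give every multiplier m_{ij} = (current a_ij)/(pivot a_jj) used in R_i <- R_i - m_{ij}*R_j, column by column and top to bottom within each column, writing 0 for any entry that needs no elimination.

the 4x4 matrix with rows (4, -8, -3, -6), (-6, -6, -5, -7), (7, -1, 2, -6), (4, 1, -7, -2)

multipliers: -3/2, 7/4, 1, -13/18, -1/2, -45/2

Forward elimination:
R2 <- R2 - (-3/2)*R1:  [     0    -18  -19/2    -16 ]
R3 <- R3 - (7/4)*R1:  [    0    13  29/4   9/2 ]
R4 <- R4 - (1)*R1:  [  0   9  -4   4 ]
R3 <- R3 - (-13/18)*R2:  [       0        0     7/18  -127/18 ]
R4 <- R4 - (-1/2)*R2:  [     0      0  -35/4     -4 ]
R4 <- R4 - (-45/2)*R3:  [      0       0       0  -651/4 ]
Multipliers (in order of application): m_{21} = -3/2, m_{31} = 7/4, m_{41} = 1, m_{32} = -13/18, m_{42} = -1/2, m_{43} = -45/2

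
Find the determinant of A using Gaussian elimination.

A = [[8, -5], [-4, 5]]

Forward elimination:
R2 <- R2 - (-1/2)*R1:  [   0  5/2 ]
Upper-triangular form:
[ 8   -5 ]
[ 0  5/2 ]
det(A) = (-1)^0 * (8) * (5/2) = 20  (0 row swaps -> sign +1)

det(A) = 20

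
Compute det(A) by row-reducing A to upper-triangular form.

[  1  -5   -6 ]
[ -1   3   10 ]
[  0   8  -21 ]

Forward elimination:
R2 <- R2 - (-1)*R1:  [  0  -2   4 ]
R3 <- R3 - (-4)*R2:  [  0   0  -5 ]
Upper-triangular form:
[ 1  -5  -6 ]
[ 0  -2   4 ]
[ 0   0  -5 ]
det(A) = (-1)^0 * (1) * (-2) * (-5) = 10  (0 row swaps -> sign +1)

det(A) = 10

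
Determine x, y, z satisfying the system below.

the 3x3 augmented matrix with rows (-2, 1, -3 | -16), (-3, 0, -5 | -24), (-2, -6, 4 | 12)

(3, -1, 3)

Forward elimination on [A|b]:
R2 <- R2 - (3/2)*R1:  [    0  -3/2  -1/2     0 ]
R3 <- R3 - (1)*R1:  [  0  -7   7  28 ]
R3 <- R3 - (14/3)*R2:  [    0     0  28/3    28 ]
Row echelon form:
[ -2     1    -3  |  -16 ]
[  0  -3/2  -1/2  |    0 ]
[  0     0  28/3  |   28 ]
Back-substitution:
z = (28) / (28/3) = 3
y = (0 - (-1/2)*(3)) / (-3/2) = -1
x = (-16 - (1)*(-1) - (-3)*(3)) / -2 = 3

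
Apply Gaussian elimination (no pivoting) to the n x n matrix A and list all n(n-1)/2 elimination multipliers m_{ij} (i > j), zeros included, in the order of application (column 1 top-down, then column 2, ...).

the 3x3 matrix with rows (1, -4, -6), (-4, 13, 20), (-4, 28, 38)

Forward elimination:
R2 <- R2 - (-4)*R1:  [  0  -3  -4 ]
R3 <- R3 - (-4)*R1:  [  0  12  14 ]
R3 <- R3 - (-4)*R2:  [  0   0  -2 ]
Multipliers (in order of application): m_{21} = -4, m_{31} = -4, m_{32} = -4

multipliers: -4, -4, -4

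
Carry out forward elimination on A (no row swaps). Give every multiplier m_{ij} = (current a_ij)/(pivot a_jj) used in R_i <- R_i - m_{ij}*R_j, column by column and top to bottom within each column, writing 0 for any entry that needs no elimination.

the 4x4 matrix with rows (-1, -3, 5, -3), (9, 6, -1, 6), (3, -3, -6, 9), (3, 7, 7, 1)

Forward elimination:
R2 <- R2 - (-9)*R1:  [   0  -21   44  -21 ]
R3 <- R3 - (-3)*R1:  [   0  -12    9    0 ]
R4 <- R4 - (-3)*R1:  [  0  -2  22  -8 ]
R3 <- R3 - (4/7)*R2:  [      0       0  -113/7      12 ]
R4 <- R4 - (2/21)*R2:  [      0       0  374/21      -6 ]
R4 <- R4 - (-374/339)*R3:  [       0        0        0  818/113 ]
Multipliers (in order of application): m_{21} = -9, m_{31} = -3, m_{41} = -3, m_{32} = 4/7, m_{42} = 2/21, m_{43} = -374/339

multipliers: -9, -3, -3, 4/7, 2/21, -374/339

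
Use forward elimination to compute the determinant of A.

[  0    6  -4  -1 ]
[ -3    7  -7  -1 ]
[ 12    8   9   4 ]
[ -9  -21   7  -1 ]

Forward elimination:
R1 <-> R2   (pivot in column 1 was zero)
[ -3    7  -7  -1 ]
[  0    6  -4  -1 ]
[ 12    8   9   4 ]
[ -9  -21   7  -1 ]
R3 <- R3 - (-4)*R1:  [   0   36  -19    0 ]
R4 <- R4 - (3)*R1:  [   0  -42   28    2 ]
R3 <- R3 - (6)*R2:  [ 0  0  5  6 ]
R4 <- R4 - (-7)*R2:  [  0   0   0  -5 ]
Upper-triangular form:
[ -3  7  -7  -1 ]
[  0  6  -4  -1 ]
[  0  0   5   6 ]
[  0  0   0  -5 ]
det(A) = (-1)^1 * (-3) * (6) * (5) * (-5) = -450  (1 row swap -> sign -1)

det(A) = -450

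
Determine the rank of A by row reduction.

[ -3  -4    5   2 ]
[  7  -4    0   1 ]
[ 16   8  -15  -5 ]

Row reduction:
R2 <- R2 - (-7/3)*R1:  [     0  -40/3   35/3   17/3 ]
R3 <- R3 - (-16/3)*R1:  [     0  -40/3   35/3   17/3 ]
R3 <- R3 - (1)*R2:  [ 0  0  0  0 ]
Row echelon form:
[ -3     -4     5     2 ]
[  0  -40/3  35/3  17/3 ]
[  0      0     0     0 ]
Nonzero rows / pivot columns: 2

rank(A) = 2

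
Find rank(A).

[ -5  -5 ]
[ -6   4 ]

rank(A) = 2

Row reduction:
R2 <- R2 - (6/5)*R1:  [  0  10 ]
Row echelon form:
[ -5  -5 ]
[  0  10 ]
Nonzero rows / pivot columns: 2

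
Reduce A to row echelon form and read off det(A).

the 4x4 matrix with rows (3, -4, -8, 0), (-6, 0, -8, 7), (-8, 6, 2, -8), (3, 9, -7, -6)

Forward elimination:
R2 <- R2 - (-2)*R1:  [   0   -8  -24    7 ]
R3 <- R3 - (-8/3)*R1:  [     0  -14/3  -58/3     -8 ]
R4 <- R4 - (1)*R1:  [  0  13   1  -6 ]
R3 <- R3 - (7/12)*R2:  [       0        0    -16/3  -145/12 ]
R4 <- R4 - (-13/8)*R2:  [    0     0   -38  43/8 ]
R4 <- R4 - (57/8)*R3:  [       0        0        0  2927/32 ]
Upper-triangular form:
[ 3  -4     -8        0 ]
[ 0  -8    -24        7 ]
[ 0   0  -16/3  -145/12 ]
[ 0   0      0  2927/32 ]
det(A) = (-1)^0 * (3) * (-8) * (-16/3) * (2927/32) = 11708  (0 row swaps -> sign +1)

det(A) = 11708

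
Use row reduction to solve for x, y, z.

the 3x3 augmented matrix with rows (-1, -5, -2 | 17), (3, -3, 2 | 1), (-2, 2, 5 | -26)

Forward elimination on [A|b]:
R2 <- R2 - (-3)*R1:  [   0  -18   -4   52 ]
R3 <- R3 - (2)*R1:  [   0   12    9  -60 ]
R3 <- R3 - (-2/3)*R2:  [     0      0   19/3  -76/3 ]
Row echelon form:
[ -1   -5    -2  |     17 ]
[  0  -18    -4  |     52 ]
[  0    0  19/3  |  -76/3 ]
Back-substitution:
z = (-76/3) / (19/3) = -4
y = (52 - (-4)*(-4)) / -18 = -2
x = (17 - (-5)*(-2) - (-2)*(-4)) / -1 = 1

(1, -2, -4)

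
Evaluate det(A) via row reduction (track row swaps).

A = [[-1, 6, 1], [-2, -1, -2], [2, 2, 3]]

det(A) = 9

Forward elimination:
R2 <- R2 - (2)*R1:  [   0  -13   -4 ]
R3 <- R3 - (-2)*R1:  [  0  14   5 ]
R3 <- R3 - (-14/13)*R2:  [    0     0  9/13 ]
Upper-triangular form:
[ -1    6     1 ]
[  0  -13    -4 ]
[  0    0  9/13 ]
det(A) = (-1)^0 * (-1) * (-13) * (9/13) = 9  (0 row swaps -> sign +1)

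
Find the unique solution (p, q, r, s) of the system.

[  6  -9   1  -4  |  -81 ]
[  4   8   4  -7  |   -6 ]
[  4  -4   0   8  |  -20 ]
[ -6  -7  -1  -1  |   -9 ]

Forward elimination on [A|b]:
R2 <- R2 - (2/3)*R1:  [     0     14   10/3  -13/3     48 ]
R3 <- R3 - (2/3)*R1:  [    0     2  -2/3  32/3    34 ]
R4 <- R4 - (-1)*R1:  [   0  -16    0   -5  -90 ]
R3 <- R3 - (1/7)*R2:  [     0      0   -8/7   79/7  190/7 ]
R4 <- R4 - (-8/7)*R2:  [       0        0    80/21  -209/21   -246/7 ]
R4 <- R4 - (-10/3)*R3:  [     0      0      0   83/3  166/3 ]
Row echelon form:
[ 6  -9     1     -4  |    -81 ]
[ 0  14  10/3  -13/3  |     48 ]
[ 0   0  -8/7   79/7  |  190/7 ]
[ 0   0     0   83/3  |  166/3 ]
Back-substitution:
s = (166/3) / (83/3) = 2
r = (190/7 - (79/7)*(2)) / (-8/7) = -4
q = (48 - (10/3)*(-4) - (-13/3)*(2)) / 14 = 5
p = (-81 - (-9)*(5) - (1)*(-4) - (-4)*(2)) / 6 = -4

(-4, 5, -4, 2)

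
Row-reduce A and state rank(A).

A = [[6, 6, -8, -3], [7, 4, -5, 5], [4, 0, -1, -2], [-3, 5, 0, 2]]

rank(A) = 4

Row reduction:
R2 <- R2 - (7/6)*R1:  [    0    -3  13/3  17/2 ]
R3 <- R3 - (2/3)*R1:  [    0    -4  13/3     0 ]
R4 <- R4 - (-1/2)*R1:  [   0    8   -4  1/2 ]
R3 <- R3 - (4/3)*R2:  [     0      0  -13/9  -34/3 ]
R4 <- R4 - (-8/3)*R2:  [     0      0   68/9  139/6 ]
R4 <- R4 - (-68/13)*R3:  [       0        0        0  -939/26 ]
Row echelon form:
[ 6   6     -8       -3 ]
[ 0  -3   13/3     17/2 ]
[ 0   0  -13/9    -34/3 ]
[ 0   0      0  -939/26 ]
Nonzero rows / pivot columns: 4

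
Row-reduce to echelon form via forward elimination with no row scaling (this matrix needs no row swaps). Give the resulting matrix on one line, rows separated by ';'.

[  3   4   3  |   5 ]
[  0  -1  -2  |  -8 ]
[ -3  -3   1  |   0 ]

Forward elimination:
R3 <- R3 - (-1)*R1:  [ 0  1  4  5 ]
R3 <- R3 - (-1)*R2:  [  0   0   2  -3 ]
Row echelon form:
[ 3   4   3  |   5 ]
[ 0  -1  -2  |  -8 ]
[ 0   0   2  |  -3 ]

REF = [3 4 3 5; 0 -1 -2 -8; 0 0 2 -3]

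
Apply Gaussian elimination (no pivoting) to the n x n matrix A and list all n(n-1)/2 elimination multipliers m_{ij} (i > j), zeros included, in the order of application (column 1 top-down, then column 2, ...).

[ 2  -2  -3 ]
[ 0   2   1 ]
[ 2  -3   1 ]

Forward elimination:
R2: entry in column 1 is already 0 -> m_{21} = 0 (no row operation needed)
R3 <- R3 - (1)*R1:  [  0  -1   4 ]
R3 <- R3 - (-1/2)*R2:  [   0    0  9/2 ]
Multipliers (in order of application): m_{21} = 0, m_{31} = 1, m_{32} = -1/2

multipliers: 0, 1, -1/2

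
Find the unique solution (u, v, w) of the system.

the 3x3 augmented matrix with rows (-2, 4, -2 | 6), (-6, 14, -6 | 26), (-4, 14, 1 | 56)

Forward elimination on [A|b]:
R2 <- R2 - (3)*R1:  [ 0  2  0  8 ]
R3 <- R3 - (2)*R1:  [  0   6   5  44 ]
R3 <- R3 - (3)*R2:  [  0   0   5  20 ]
Row echelon form:
[ -2  4  -2  |   6 ]
[  0  2   0  |   8 ]
[  0  0   5  |  20 ]
Back-substitution:
w = (20) / 5 = 4
v = (8) / 2 = 4
u = (6 - (4)*(4) - (-2)*(4)) / -2 = 1

(1, 4, 4)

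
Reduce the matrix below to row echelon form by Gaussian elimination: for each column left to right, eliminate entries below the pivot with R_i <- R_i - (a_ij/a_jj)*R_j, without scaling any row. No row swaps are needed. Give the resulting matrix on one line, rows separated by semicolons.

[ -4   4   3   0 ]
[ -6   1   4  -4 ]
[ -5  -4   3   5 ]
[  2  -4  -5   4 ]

Forward elimination:
R2 <- R2 - (3/2)*R1:  [    0    -5  -1/2    -4 ]
R3 <- R3 - (5/4)*R1:  [    0    -9  -3/4     5 ]
R4 <- R4 - (-1/2)*R1:  [    0    -2  -7/2     4 ]
R3 <- R3 - (9/5)*R2:  [    0     0  3/20  61/5 ]
R4 <- R4 - (2/5)*R2:  [      0       0  -33/10    28/5 ]
R4 <- R4 - (-22)*R3:  [   0    0    0  274 ]
Row echelon form:
[ -4   4     3     0 ]
[  0  -5  -1/2    -4 ]
[  0   0  3/20  61/5 ]
[  0   0     0   274 ]

REF = [-4 4 3 0; 0 -5 -1/2 -4; 0 0 3/20 61/5; 0 0 0 274]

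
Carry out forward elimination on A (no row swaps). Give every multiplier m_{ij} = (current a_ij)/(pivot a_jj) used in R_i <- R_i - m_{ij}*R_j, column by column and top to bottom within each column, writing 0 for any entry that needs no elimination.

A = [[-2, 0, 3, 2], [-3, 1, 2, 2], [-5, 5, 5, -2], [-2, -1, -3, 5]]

Forward elimination:
R2 <- R2 - (3/2)*R1:  [    0     1  -5/2    -1 ]
R3 <- R3 - (5/2)*R1:  [    0     5  -5/2    -7 ]
R4 <- R4 - (1)*R1:  [  0  -1  -6   3 ]
R3 <- R3 - (5)*R2:  [  0   0  10  -2 ]
R4 <- R4 - (-1)*R2:  [     0      0  -17/2      2 ]
R4 <- R4 - (-17/20)*R3:  [    0     0     0  3/10 ]
Multipliers (in order of application): m_{21} = 3/2, m_{31} = 5/2, m_{41} = 1, m_{32} = 5, m_{42} = -1, m_{43} = -17/20

multipliers: 3/2, 5/2, 1, 5, -1, -17/20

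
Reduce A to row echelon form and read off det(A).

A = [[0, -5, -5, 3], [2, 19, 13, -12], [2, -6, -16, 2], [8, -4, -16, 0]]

det(A) = 120

Forward elimination:
R1 <-> R2   (pivot in column 1 was zero)
[ 2  19   13  -12 ]
[ 0  -5   -5    3 ]
[ 2  -6  -16    2 ]
[ 8  -4  -16    0 ]
R3 <- R3 - (1)*R1:  [   0  -25  -29   14 ]
R4 <- R4 - (4)*R1:  [   0  -80  -68   48 ]
R3 <- R3 - (5)*R2:  [  0   0  -4  -1 ]
R4 <- R4 - (16)*R2:  [  0   0  12   0 ]
R4 <- R4 - (-3)*R3:  [  0   0   0  -3 ]
Upper-triangular form:
[ 2  19  13  -12 ]
[ 0  -5  -5    3 ]
[ 0   0  -4   -1 ]
[ 0   0   0   -3 ]
det(A) = (-1)^1 * (2) * (-5) * (-4) * (-3) = 120  (1 row swap -> sign -1)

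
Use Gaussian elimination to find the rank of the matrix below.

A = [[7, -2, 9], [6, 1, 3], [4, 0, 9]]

rank(A) = 3

Row reduction:
R2 <- R2 - (6/7)*R1:  [     0   19/7  -33/7 ]
R3 <- R3 - (4/7)*R1:  [    0   8/7  27/7 ]
R3 <- R3 - (8/19)*R2:  [      0       0  111/19 ]
Row echelon form:
[ 7    -2       9 ]
[ 0  19/7   -33/7 ]
[ 0     0  111/19 ]
Nonzero rows / pivot columns: 3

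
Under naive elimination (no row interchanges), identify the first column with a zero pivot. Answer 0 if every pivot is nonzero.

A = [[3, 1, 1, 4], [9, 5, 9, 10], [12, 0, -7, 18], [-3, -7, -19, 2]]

Naive forward elimination:
R2 <- R2 - (3)*R1:  [  0   2   6  -2 ]
R3 <- R3 - (4)*R1:  [   0   -4  -11    2 ]
R4 <- R4 - (-1)*R1:  [   0   -6  -18    6 ]
R3 <- R3 - (-2)*R2:  [  0   0   1  -2 ]
R4 <- R4 - (-3)*R2:  [ 0  0  0  0 ]
Matrix at this point:
[ 3  1  1   4 ]
[ 0  2  6  -2 ]
[ 0  0  1  -2 ]
[ 0  0  0   0 ]
Pivot entry (4,4) in the last row is zero and there are no rows below to swap with -> zero pivot in column 4 (A is singular).

first zero-pivot column = 4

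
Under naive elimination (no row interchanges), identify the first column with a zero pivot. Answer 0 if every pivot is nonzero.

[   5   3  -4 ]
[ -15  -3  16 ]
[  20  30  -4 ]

first zero-pivot column = 3

Naive forward elimination:
R2 <- R2 - (-3)*R1:  [ 0  6  4 ]
R3 <- R3 - (4)*R1:  [  0  18  12 ]
R3 <- R3 - (3)*R2:  [ 0  0  0 ]
Matrix at this point:
[ 5  3  -4 ]
[ 0  6   4 ]
[ 0  0   0 ]
Pivot entry (3,3) in the last row is zero and there are no rows below to swap with -> zero pivot in column 3 (A is singular).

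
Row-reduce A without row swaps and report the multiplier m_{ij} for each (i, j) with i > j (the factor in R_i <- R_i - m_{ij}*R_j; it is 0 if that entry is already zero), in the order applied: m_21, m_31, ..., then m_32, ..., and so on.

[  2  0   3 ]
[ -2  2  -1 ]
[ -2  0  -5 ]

Forward elimination:
R2 <- R2 - (-1)*R1:  [ 0  2  2 ]
R3 <- R3 - (-1)*R1:  [  0   0  -2 ]
R3: entry in column 2 is already 0 -> m_{32} = 0 (no row operation needed)
Multipliers (in order of application): m_{21} = -1, m_{31} = -1, m_{32} = 0

multipliers: -1, -1, 0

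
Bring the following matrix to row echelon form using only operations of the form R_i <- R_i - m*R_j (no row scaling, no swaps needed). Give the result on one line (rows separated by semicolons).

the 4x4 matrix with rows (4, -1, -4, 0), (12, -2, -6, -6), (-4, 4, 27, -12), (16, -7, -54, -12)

REF = [4 -1 -4 0; 0 1 6 -6; 0 0 5 6; 0 0 0 -6]

Forward elimination:
R2 <- R2 - (3)*R1:  [  0   1   6  -6 ]
R3 <- R3 - (-1)*R1:  [   0    3   23  -12 ]
R4 <- R4 - (4)*R1:  [   0   -3  -38  -12 ]
R3 <- R3 - (3)*R2:  [ 0  0  5  6 ]
R4 <- R4 - (-3)*R2:  [   0    0  -20  -30 ]
R4 <- R4 - (-4)*R3:  [  0   0   0  -6 ]
Row echelon form:
[ 4  -1  -4   0 ]
[ 0   1   6  -6 ]
[ 0   0   5   6 ]
[ 0   0   0  -6 ]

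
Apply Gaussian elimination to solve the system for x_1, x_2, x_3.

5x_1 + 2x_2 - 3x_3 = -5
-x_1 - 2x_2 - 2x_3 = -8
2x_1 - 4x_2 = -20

Forward elimination on [A|b]:
R2 <- R2 - (-1/5)*R1:  [     0   -8/5  -13/5     -9 ]
R3 <- R3 - (2/5)*R1:  [     0  -24/5    6/5    -18 ]
R3 <- R3 - (3)*R2:  [ 0  0  9  9 ]
Row echelon form:
[ 5     2     -3  |  -5 ]
[ 0  -8/5  -13/5  |  -9 ]
[ 0     0      9  |   9 ]
Back-substitution:
x_3 = (9) / 9 = 1
x_2 = (-9 - (-13/5)*(1)) / (-8/5) = 4
x_1 = (-5 - (2)*(4) - (-3)*(1)) / 5 = -2

(-2, 4, 1)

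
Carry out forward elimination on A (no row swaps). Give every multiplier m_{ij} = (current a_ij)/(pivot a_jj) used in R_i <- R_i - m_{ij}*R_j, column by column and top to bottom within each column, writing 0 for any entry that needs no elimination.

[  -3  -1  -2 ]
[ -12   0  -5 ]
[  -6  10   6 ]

multipliers: 4, 2, 3

Forward elimination:
R2 <- R2 - (4)*R1:  [ 0  4  3 ]
R3 <- R3 - (2)*R1:  [  0  12  10 ]
R3 <- R3 - (3)*R2:  [ 0  0  1 ]
Multipliers (in order of application): m_{21} = 4, m_{31} = 2, m_{32} = 3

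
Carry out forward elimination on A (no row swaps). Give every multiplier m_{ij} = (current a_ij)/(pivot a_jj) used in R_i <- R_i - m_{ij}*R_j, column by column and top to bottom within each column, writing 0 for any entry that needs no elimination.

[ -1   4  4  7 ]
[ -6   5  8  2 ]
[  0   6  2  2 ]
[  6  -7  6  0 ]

multipliers: 6, 0, -6, -6/19, -17/19, -149/29

Forward elimination:
R2 <- R2 - (6)*R1:  [   0  -19  -16  -40 ]
R3: entry in column 1 is already 0 -> m_{31} = 0 (no row operation needed)
R4 <- R4 - (-6)*R1:  [  0  17  30  42 ]
R3 <- R3 - (-6/19)*R2:  [       0        0   -58/19  -202/19 ]
R4 <- R4 - (-17/19)*R2:  [      0       0  298/19  118/19 ]
R4 <- R4 - (-149/29)*R3:  [        0         0         0  -1404/29 ]
Multipliers (in order of application): m_{21} = 6, m_{31} = 0, m_{41} = -6, m_{32} = -6/19, m_{42} = -17/19, m_{43} = -149/29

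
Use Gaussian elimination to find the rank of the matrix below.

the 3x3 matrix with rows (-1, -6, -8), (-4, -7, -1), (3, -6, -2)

rank(A) = 3

Row reduction:
R2 <- R2 - (4)*R1:  [  0  17  31 ]
R3 <- R3 - (-3)*R1:  [   0  -24  -26 ]
R3 <- R3 - (-24/17)*R2:  [      0       0  302/17 ]
Row echelon form:
[ -1  -6      -8 ]
[  0  17      31 ]
[  0   0  302/17 ]
Nonzero rows / pivot columns: 3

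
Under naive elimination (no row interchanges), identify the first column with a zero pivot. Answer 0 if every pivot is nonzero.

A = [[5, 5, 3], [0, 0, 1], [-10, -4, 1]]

Naive forward elimination:
R3 <- R3 - (-2)*R1:  [ 0  6  7 ]
Matrix at this point:
[ 5  5  3 ]
[ 0  0  1 ]
[ 0  6  7 ]
Pivot entry (2,2) is zero but row 3 has 6 in column 2 -> naive elimination stops; a row interchange (e.g. R2 <-> R3) would be required here.

first zero-pivot column = 2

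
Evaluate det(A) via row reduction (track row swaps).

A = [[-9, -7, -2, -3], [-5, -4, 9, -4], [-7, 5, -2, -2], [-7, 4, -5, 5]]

Forward elimination:
R2 <- R2 - (5/9)*R1:  [    0  -1/9  91/9  -7/3 ]
R3 <- R3 - (7/9)*R1:  [    0  94/9  -4/9   1/3 ]
R4 <- R4 - (7/9)*R1:  [     0   85/9  -31/9   22/3 ]
R3 <- R3 - (-94)*R2:  [    0     0   950  -219 ]
R4 <- R4 - (-85)*R2:  [    0     0   856  -191 ]
R4 <- R4 - (428/475)*R3:  [        0         0         0  3007/475 ]
Upper-triangular form:
[ -9    -7    -2        -3 ]
[  0  -1/9  91/9      -7/3 ]
[  0     0   950      -219 ]
[  0     0     0  3007/475 ]
det(A) = (-1)^0 * (-9) * (-1/9) * (950) * (3007/475) = 6014  (0 row swaps -> sign +1)

det(A) = 6014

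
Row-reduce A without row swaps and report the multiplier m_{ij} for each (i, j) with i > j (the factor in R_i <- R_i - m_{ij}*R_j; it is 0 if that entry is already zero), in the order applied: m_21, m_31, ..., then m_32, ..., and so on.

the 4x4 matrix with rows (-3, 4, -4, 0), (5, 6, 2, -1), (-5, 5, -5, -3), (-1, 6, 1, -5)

multipliers: -5/3, 5/3, 1/3, -5/38, 7/19, 77/20

Forward elimination:
R2 <- R2 - (-5/3)*R1:  [     0   38/3  -14/3     -1 ]
R3 <- R3 - (5/3)*R1:  [    0  -5/3   5/3    -3 ]
R4 <- R4 - (1/3)*R1:  [    0  14/3   7/3    -5 ]
R3 <- R3 - (-5/38)*R2:  [       0        0    20/19  -119/38 ]
R4 <- R4 - (7/19)*R2:  [      0       0   77/19  -88/19 ]
R4 <- R4 - (77/20)*R3:  [      0       0       0  297/40 ]
Multipliers (in order of application): m_{21} = -5/3, m_{31} = 5/3, m_{41} = 1/3, m_{32} = -5/38, m_{42} = 7/19, m_{43} = 77/20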